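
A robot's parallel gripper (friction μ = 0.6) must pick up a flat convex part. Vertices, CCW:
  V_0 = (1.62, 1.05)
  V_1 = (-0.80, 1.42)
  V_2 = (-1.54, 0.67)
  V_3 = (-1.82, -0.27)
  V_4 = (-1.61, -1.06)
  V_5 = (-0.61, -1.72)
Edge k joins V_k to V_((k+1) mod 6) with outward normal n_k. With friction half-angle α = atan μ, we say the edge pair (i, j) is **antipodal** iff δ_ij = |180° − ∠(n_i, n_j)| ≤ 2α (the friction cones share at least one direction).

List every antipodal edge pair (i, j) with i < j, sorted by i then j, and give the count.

α = atan 0.6 = 30.96°;  2α = 61.93°
n_0 = (+0.1511, +0.9885)
n_1 = (-0.7118, +0.7023)
n_2 = (-0.9584, +0.2855)
n_3 = (-0.9664, -0.2569)
n_4 = (-0.5508, -0.8346)
n_5 = (+0.7789, -0.6271)
  (0,1): δ = 125.92°  ·
  (0,2): δ = 97.89°  ·
  (0,3): δ = 66.42°  ·
  (0,4): δ = 24.73°  ✓
  (0,5): δ = 59.86°  ✓
  (1,2): δ = 151.97°  ·
  (1,3): δ = 120.50°  ·
  (1,4): δ = 78.81°  ·
  (1,5): δ = 5.78°  ✓
  (2,3): δ = 148.53°  ·
  (2,4): δ = 106.84°  ·
  (2,5): δ = 22.25°  ✓
  (3,4): δ = 138.31°  ·
  (3,5): δ = 53.72°  ✓
  (4,5): δ = 95.41°  ·
antipodal pairs: 5

count = 5; pairs: (0,4), (0,5), (1,5), (2,5), (3,5)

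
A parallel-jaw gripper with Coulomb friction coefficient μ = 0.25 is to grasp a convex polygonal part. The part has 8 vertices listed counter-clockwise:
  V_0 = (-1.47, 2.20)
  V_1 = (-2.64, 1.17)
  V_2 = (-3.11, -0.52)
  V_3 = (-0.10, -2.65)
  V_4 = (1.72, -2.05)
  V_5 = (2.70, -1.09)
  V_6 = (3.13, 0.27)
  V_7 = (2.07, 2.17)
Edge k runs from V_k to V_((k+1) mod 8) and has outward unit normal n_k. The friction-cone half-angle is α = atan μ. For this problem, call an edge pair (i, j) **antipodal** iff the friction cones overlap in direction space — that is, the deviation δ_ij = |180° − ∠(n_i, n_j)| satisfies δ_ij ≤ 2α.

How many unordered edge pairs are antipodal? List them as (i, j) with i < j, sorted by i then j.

α = atan 0.25 = 14.04°;  2α = 28.07°
n_0 = (-0.6608, +0.7506)
n_1 = (-0.9634, +0.2679)
n_2 = (-0.5776, -0.8163)
n_3 = (+0.3131, -0.9497)
n_4 = (+0.6998, -0.7144)
n_5 = (+0.9535, -0.3015)
n_6 = (+0.8733, +0.4872)
n_7 = (+0.0085, +1.0000)
  (0,1): δ = 146.90°  ·
  (0,2): δ = 76.64°  ·
  (0,3): δ = 23.11°  ✓
  (0,4): δ = 3.05°  ✓
  (0,5): δ = 31.10°  ·
  (0,6): δ = 77.80°  ·
  (0,7): δ = 138.16°  ·
  (1,2): δ = 109.74°  ·
  (1,3): δ = 56.21°  ·
  (1,4): δ = 30.05°  ·
  (1,5): δ = 2.00°  ✓
  (1,6): δ = 44.70°  ·
  (1,7): δ = 105.06°  ·
  (2,3): δ = 126.47°  ·
  (2,4): δ = 100.31°  ·
  (2,5): δ = 72.26°  ·
  (2,6): δ = 25.56°  ✓
  (2,7): δ = 34.80°  ·
  (3,4): δ = 153.84°  ·
  (3,5): δ = 125.79°  ·
  (3,6): δ = 79.09°  ·
  (3,7): δ = 18.73°  ✓
  (4,5): δ = 151.96°  ·
  (4,6): δ = 105.25°  ·
  (4,7): δ = 44.89°  ·
  (5,6): δ = 133.30°  ·
  (5,7): δ = 72.94°  ·
  (6,7): δ = 119.64°  ·
antipodal pairs: 5

count = 5; pairs: (0,3), (0,4), (1,5), (2,6), (3,7)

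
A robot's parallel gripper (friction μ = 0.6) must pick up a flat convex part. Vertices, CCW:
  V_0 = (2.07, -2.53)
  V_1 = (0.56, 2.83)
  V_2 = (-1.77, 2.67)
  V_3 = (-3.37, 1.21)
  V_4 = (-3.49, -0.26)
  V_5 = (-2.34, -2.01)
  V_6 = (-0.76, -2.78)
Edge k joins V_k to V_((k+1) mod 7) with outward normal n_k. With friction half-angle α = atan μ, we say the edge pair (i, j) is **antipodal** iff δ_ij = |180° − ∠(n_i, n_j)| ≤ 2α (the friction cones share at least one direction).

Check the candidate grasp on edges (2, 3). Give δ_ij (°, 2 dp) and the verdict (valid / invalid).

δ = 137.05°, invalid

α = atan 0.6 = 30.96°;  2α = 61.93°
edge 2: e_2 = (-1.60, -1.46);  n_2 = (-0.6741, +0.7387)
edge 3: e_3 = (-0.12, -1.47);  n_3 = (-0.9967, +0.0814)
∠(n_2, n_3) = 42.95°
δ = |180° − 42.95°| = 137.05°
137.05° > 2α = 61.93°  →  invalid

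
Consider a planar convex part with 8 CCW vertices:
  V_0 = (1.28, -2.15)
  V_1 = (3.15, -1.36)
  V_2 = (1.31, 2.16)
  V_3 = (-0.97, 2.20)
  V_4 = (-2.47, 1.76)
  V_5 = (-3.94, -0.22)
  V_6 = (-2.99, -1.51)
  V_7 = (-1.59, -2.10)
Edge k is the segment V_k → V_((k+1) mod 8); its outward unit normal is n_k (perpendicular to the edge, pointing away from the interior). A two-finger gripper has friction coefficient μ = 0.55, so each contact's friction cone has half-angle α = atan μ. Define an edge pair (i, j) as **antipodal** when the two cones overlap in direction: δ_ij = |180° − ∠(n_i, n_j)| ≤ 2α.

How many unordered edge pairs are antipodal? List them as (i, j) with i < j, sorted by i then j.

α = atan 0.55 = 28.81°;  2α = 57.62°
n_0 = (+0.3892, -0.9212)
n_1 = (+0.8862, +0.4633)
n_2 = (+0.0175, +0.9998)
n_3 = (-0.2815, +0.9596)
n_4 = (-0.8029, +0.5961)
n_5 = (-0.8052, -0.5930)
n_6 = (-0.3884, -0.9215)
n_7 = (-0.0174, -0.9998)
  (0,1): δ = 85.30°  ·
  (0,2): δ = 23.91°  ✓
  (0,3): δ = 6.55°  ✓
  (0,4): δ = 30.51°  ✓
  (0,5): δ = 103.47°  ·
  (0,6): δ = 134.25°  ·
  (0,7): δ = 156.10°  ·
  (1,2): δ = 118.60°  ·
  (1,3): δ = 101.25°  ·
  (1,4): δ = 64.19°  ·
  (1,5): δ = 8.77°  ✓
  (1,6): δ = 39.55°  ✓
  (1,7): δ = 61.40°  ·
  (2,3): δ = 162.65°  ·
  (2,4): δ = 125.59°  ·
  (2,5): δ = 52.63°  ✓
  (2,6): δ = 21.85°  ✓
  (2,7): δ = 0.01°  ✓
  (3,4): δ = 142.94°  ·
  (3,5): δ = 69.98°  ·
  (3,6): δ = 39.20°  ✓
  (3,7): δ = 17.35°  ✓
  (4,5): δ = 107.04°  ·
  (4,6): δ = 76.26°  ·
  (4,7): δ = 54.41°  ✓
  (5,6): δ = 149.22°  ·
  (5,7): δ = 127.37°  ·
  (6,7): δ = 158.15°  ·
antipodal pairs: 11

count = 11; pairs: (0,2), (0,3), (0,4), (1,5), (1,6), (2,5), (2,6), (2,7), (3,6), (3,7), (4,7)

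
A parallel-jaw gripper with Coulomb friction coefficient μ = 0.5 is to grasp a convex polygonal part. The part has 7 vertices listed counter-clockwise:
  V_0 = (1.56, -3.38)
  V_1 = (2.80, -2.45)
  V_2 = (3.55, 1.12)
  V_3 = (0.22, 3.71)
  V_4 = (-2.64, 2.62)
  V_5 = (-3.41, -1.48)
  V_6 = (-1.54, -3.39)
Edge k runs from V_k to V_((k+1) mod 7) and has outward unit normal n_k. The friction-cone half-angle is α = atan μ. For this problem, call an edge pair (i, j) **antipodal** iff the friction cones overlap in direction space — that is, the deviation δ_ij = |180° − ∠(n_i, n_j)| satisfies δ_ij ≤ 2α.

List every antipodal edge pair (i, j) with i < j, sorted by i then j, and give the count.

count = 6; pairs: (0,3), (0,4), (1,4), (2,5), (2,6), (3,6)

α = atan 0.5 = 26.57°;  2α = 53.13°
n_0 = (+0.6000, -0.8000)
n_1 = (+0.9786, -0.2056)
n_2 = (+0.6139, +0.7894)
n_3 = (-0.3561, +0.9344)
n_4 = (-0.9828, +0.1846)
n_5 = (-0.7145, -0.6996)
n_6 = (+0.0032, -1.0000)
  (0,1): δ = 138.73°  ·
  (0,2): δ = 74.74°  ·
  (0,3): δ = 16.01°  ✓
  (0,4): δ = 42.49°  ✓
  (0,5): δ = 97.52°  ·
  (0,6): δ = 143.31°  ·
  (1,2): δ = 116.01°  ·
  (1,3): δ = 57.27°  ·
  (1,4): δ = 1.23°  ✓
  (1,5): δ = 56.26°  ·
  (1,6): δ = 102.05°  ·
  (2,3): δ = 121.26°  ·
  (2,4): δ = 62.76°  ·
  (2,5): δ = 7.73°  ✓
  (2,6): δ = 38.06°  ✓
  (3,4): δ = 121.50°  ·
  (3,5): δ = 66.47°  ·
  (3,6): δ = 20.68°  ✓
  (4,5): δ = 124.97°  ·
  (4,6): δ = 79.18°  ·
  (5,6): δ = 134.21°  ·
antipodal pairs: 6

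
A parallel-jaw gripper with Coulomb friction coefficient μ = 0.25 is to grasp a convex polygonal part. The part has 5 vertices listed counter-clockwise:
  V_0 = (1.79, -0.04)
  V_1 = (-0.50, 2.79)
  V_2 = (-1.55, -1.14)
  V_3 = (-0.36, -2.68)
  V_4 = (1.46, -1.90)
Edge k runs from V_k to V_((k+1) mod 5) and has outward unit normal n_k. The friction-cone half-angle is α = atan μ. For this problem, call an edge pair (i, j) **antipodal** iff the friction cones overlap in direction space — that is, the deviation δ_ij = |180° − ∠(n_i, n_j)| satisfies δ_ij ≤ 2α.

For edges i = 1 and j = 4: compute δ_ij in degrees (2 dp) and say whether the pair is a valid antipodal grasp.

δ = 4.90°, valid

α = atan 0.25 = 14.04°;  2α = 28.07°
edge 1: e_1 = (-1.05, -3.93);  n_1 = (-0.9661, +0.2581)
edge 4: e_4 = (+0.33, +1.86);  n_4 = (+0.9846, -0.1747)
∠(n_1, n_4) = 175.10°
δ = |180° − 175.10°| = 4.90°
4.90° ≤ 2α = 28.07°  →  valid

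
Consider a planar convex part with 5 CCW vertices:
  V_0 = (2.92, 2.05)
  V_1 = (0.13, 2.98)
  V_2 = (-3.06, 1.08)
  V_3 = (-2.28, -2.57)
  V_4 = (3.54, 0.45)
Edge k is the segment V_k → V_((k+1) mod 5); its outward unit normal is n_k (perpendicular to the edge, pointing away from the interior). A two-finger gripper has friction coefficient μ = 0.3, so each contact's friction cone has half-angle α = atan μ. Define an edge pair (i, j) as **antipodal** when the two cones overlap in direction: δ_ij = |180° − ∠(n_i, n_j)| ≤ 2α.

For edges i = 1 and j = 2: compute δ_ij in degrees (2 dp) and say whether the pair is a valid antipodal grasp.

α = atan 0.3 = 16.70°;  2α = 33.40°
edge 1: e_1 = (-3.19, -1.90);  n_1 = (-0.5117, +0.8592)
edge 2: e_2 = (+0.78, -3.65);  n_2 = (-0.9779, -0.2090)
∠(n_1, n_2) = 71.28°
δ = |180° − 71.28°| = 108.72°
108.72° > 2α = 33.40°  →  invalid

δ = 108.72°, invalid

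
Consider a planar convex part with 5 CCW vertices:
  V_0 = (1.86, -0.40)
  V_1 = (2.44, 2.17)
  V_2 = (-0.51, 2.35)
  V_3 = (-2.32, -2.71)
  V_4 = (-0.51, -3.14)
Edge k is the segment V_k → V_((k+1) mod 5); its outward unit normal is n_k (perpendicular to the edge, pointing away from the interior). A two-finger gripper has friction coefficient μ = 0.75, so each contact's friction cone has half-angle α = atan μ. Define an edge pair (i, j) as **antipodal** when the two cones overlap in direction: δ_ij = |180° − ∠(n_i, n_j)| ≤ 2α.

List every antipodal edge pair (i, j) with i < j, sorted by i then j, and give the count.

α = atan 0.75 = 36.87°;  2α = 73.74°
n_0 = (+0.9755, -0.2201)
n_1 = (+0.0609, +0.9981)
n_2 = (-0.9416, +0.3368)
n_3 = (-0.2311, -0.9729)
n_4 = (+0.7563, -0.6542)
  (0,1): δ = 80.77°  ·
  (0,2): δ = 6.96°  ✓
  (0,3): δ = 89.35°  ·
  (0,4): δ = 151.86°  ·
  (1,2): δ = 106.19°  ·
  (1,3): δ = 9.87°  ✓
  (1,4): δ = 52.63°  ✓
  (2,3): δ = 83.68°  ·
  (2,4): δ = 21.18°  ✓
  (3,4): δ = 117.49°  ·
antipodal pairs: 4

count = 4; pairs: (0,2), (1,3), (1,4), (2,4)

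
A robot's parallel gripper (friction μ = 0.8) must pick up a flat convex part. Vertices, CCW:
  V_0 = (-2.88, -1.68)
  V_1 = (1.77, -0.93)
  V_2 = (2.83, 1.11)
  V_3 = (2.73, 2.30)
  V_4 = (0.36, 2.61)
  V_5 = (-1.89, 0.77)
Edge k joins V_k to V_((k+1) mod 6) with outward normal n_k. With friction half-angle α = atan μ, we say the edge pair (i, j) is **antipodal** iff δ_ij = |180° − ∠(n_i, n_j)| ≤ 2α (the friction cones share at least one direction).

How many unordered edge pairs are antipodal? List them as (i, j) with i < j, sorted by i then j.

α = atan 0.8 = 38.66°;  2α = 77.32°
n_0 = (+0.1592, -0.9872)
n_1 = (+0.8874, -0.4611)
n_2 = (+0.9965, +0.0837)
n_3 = (+0.1297, +0.9916)
n_4 = (-0.6331, +0.7741)
n_5 = (-0.9272, +0.3747)
  (0,1): δ = 126.62°  ·
  (0,2): δ = 94.36°  ·
  (0,3): δ = 16.61°  ✓
  (0,4): δ = 30.11°  ✓
  (0,5): δ = 58.83°  ✓
  (1,2): δ = 147.74°  ·
  (1,3): δ = 70.00°  ✓
  (1,4): δ = 23.27°  ✓
  (1,5): δ = 5.45°  ✓
  (2,3): δ = 102.26°  ·
  (2,4): δ = 55.53°  ✓
  (2,5): δ = 26.81°  ✓
  (3,4): δ = 133.27°  ·
  (3,5): δ = 104.55°  ·
  (4,5): δ = 151.28°  ·
antipodal pairs: 8

count = 8; pairs: (0,3), (0,4), (0,5), (1,3), (1,4), (1,5), (2,4), (2,5)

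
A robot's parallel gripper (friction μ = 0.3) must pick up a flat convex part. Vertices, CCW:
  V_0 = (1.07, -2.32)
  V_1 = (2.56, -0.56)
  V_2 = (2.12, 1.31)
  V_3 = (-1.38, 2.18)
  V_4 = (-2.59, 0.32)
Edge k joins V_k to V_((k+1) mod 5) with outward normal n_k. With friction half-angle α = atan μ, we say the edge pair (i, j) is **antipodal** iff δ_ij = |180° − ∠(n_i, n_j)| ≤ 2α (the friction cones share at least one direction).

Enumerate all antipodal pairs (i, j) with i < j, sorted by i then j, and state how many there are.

count = 2; pairs: (0,3), (2,4)

α = atan 0.3 = 16.70°;  2α = 33.40°
n_0 = (+0.7632, -0.6461)
n_1 = (+0.9734, +0.2290)
n_2 = (+0.2412, +0.9705)
n_3 = (-0.8382, +0.5453)
n_4 = (-0.5850, -0.8110)
  (0,1): δ = 126.51°  ·
  (0,2): δ = 63.71°  ·
  (0,3): δ = 7.21°  ✓
  (0,4): δ = 94.45°  ·
  (1,2): δ = 117.20°  ·
  (1,3): δ = 46.29°  ·
  (1,4): δ = 40.96°  ·
  (2,3): δ = 109.09°  ·
  (2,4): δ = 21.84°  ✓
  (3,4): δ = 92.76°  ·
antipodal pairs: 2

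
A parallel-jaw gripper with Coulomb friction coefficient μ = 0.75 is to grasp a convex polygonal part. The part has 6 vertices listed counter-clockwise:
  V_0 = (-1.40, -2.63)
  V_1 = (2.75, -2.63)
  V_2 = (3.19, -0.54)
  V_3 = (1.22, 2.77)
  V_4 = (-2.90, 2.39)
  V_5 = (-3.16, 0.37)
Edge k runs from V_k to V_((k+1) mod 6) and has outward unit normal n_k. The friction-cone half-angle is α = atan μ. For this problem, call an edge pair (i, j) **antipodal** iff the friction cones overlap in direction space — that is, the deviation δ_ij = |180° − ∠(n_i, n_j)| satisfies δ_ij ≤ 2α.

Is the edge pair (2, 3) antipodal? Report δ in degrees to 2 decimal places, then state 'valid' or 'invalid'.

α = atan 0.75 = 36.87°;  2α = 73.74°
edge 2: e_2 = (-1.97, +3.31);  n_2 = (+0.8593, +0.5114)
edge 3: e_3 = (-4.12, -0.38);  n_3 = (-0.0918, +0.9958)
∠(n_2, n_3) = 64.51°
δ = |180° − 64.51°| = 115.49°
115.49° > 2α = 73.74°  →  invalid

δ = 115.49°, invalid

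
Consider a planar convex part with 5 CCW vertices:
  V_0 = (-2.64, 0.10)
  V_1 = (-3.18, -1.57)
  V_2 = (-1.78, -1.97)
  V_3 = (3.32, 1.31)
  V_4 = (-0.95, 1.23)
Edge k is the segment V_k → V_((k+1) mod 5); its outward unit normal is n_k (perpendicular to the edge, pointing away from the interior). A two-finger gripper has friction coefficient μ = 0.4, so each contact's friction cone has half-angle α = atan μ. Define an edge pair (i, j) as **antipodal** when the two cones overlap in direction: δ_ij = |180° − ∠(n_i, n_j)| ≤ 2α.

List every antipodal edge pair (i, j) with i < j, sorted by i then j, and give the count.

α = atan 0.4 = 21.80°;  2α = 43.60°
n_0 = (-0.9515, +0.3077)
n_1 = (-0.2747, -0.9615)
n_2 = (+0.5409, -0.8411)
n_3 = (-0.0187, +0.9998)
n_4 = (-0.5558, +0.8313)
  (0,1): δ = 88.03°  ·
  (0,2): δ = 39.33°  ✓
  (0,3): δ = 108.99°  ·
  (0,4): δ = 141.69°  ·
  (1,2): δ = 131.31°  ·
  (1,3): δ = 17.02°  ✓
  (1,4): δ = 49.71°  ·
  (2,3): δ = 31.67°  ✓
  (2,4): δ = 1.02°  ✓
  (3,4): δ = 147.31°  ·
antipodal pairs: 4

count = 4; pairs: (0,2), (1,3), (2,3), (2,4)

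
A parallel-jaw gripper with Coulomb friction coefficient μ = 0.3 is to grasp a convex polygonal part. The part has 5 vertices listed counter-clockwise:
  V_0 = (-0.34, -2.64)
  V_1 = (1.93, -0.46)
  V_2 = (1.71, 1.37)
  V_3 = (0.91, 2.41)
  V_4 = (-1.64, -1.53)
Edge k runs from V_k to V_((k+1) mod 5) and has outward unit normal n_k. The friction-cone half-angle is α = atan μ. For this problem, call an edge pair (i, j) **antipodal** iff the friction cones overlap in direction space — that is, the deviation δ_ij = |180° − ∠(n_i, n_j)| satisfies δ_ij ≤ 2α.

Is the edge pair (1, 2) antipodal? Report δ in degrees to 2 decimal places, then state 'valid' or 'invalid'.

α = atan 0.3 = 16.70°;  2α = 33.40°
edge 1: e_1 = (-0.22, +1.83);  n_1 = (+0.9929, +0.1194)
edge 2: e_2 = (-0.80, +1.04);  n_2 = (+0.7926, +0.6097)
∠(n_1, n_2) = 30.71°
δ = |180° − 30.71°| = 149.29°
149.29° > 2α = 33.40°  →  invalid

δ = 149.29°, invalid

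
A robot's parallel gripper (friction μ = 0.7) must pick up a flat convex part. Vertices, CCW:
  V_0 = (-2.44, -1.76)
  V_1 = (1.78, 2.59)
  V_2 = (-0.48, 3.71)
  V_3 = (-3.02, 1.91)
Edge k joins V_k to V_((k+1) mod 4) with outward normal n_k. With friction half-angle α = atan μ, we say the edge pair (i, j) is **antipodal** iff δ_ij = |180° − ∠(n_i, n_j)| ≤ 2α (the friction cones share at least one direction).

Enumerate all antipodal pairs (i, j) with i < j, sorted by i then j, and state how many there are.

α = atan 0.7 = 34.99°;  2α = 69.98°
n_0 = (+0.7178, -0.6963)
n_1 = (+0.4440, +0.8960)
n_2 = (-0.5782, +0.8159)
n_3 = (-0.9877, -0.1561)
  (0,1): δ = 72.23°  ·
  (0,2): δ = 10.55°  ✓
  (0,3): δ = 53.11°  ✓
  (1,2): δ = 118.31°  ·
  (1,3): δ = 54.66°  ✓
  (2,3): δ = 116.34°  ·
antipodal pairs: 3

count = 3; pairs: (0,2), (0,3), (1,3)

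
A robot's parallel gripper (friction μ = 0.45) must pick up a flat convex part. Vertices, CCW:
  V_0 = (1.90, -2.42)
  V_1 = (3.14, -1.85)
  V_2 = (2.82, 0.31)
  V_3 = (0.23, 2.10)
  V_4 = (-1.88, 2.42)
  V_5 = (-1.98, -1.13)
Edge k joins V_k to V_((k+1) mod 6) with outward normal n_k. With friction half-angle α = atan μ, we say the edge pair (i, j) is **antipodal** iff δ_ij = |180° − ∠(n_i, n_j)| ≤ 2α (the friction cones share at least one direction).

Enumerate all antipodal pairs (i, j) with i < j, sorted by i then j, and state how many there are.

α = atan 0.45 = 24.23°;  2α = 48.46°
n_0 = (+0.4177, -0.9086)
n_1 = (+0.9892, +0.1465)
n_2 = (+0.5685, +0.8226)
n_3 = (+0.1499, +0.9887)
n_4 = (-0.9996, +0.0282)
n_5 = (-0.3155, -0.9489)
  (0,1): δ = 106.26°  ·
  (0,2): δ = 59.34°  ·
  (0,3): δ = 33.31°  ✓
  (0,4): δ = 63.70°  ·
  (0,5): δ = 136.92°  ·
  (1,2): δ = 133.08°  ·
  (1,3): δ = 107.05°  ·
  (1,4): δ = 10.04°  ✓
  (1,5): δ = 63.18°  ·
  (2,3): δ = 153.97°  ·
  (2,4): δ = 56.96°  ·
  (2,5): δ = 16.26°  ✓
  (3,4): δ = 82.99°  ·
  (3,5): δ = 9.77°  ✓
  (4,5): δ = 106.78°  ·
antipodal pairs: 4

count = 4; pairs: (0,3), (1,4), (2,5), (3,5)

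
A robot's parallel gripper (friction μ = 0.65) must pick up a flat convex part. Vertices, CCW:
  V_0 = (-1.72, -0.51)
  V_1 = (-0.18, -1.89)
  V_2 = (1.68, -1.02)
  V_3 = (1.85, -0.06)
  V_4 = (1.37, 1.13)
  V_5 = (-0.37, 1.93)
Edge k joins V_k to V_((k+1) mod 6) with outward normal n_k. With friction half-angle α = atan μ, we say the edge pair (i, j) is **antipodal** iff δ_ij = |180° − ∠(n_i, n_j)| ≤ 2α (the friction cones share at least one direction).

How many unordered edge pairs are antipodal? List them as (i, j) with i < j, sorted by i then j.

count = 7; pairs: (0,2), (0,3), (0,4), (1,4), (1,5), (2,5), (3,5)

α = atan 0.65 = 33.02°;  2α = 66.05°
n_0 = (-0.6674, -0.7447)
n_1 = (+0.4237, -0.9058)
n_2 = (+0.9847, -0.1744)
n_3 = (+0.9274, +0.3741)
n_4 = (+0.4177, +0.9086)
n_5 = (-0.8750, +0.4841)
  (0,1): δ = 113.07°  ·
  (0,2): δ = 58.18°  ✓
  (0,3): δ = 26.17°  ✓
  (0,4): δ = 17.17°  ✓
  (0,5): δ = 102.91°  ·
  (1,2): δ = 125.11°  ·
  (1,3): δ = 93.10°  ·
  (1,4): δ = 49.76°  ✓
  (1,5): δ = 35.98°  ✓
  (2,3): δ = 147.99°  ·
  (2,4): δ = 104.65°  ·
  (2,5): δ = 18.91°  ✓
  (3,4): δ = 136.66°  ·
  (3,5): δ = 50.92°  ✓
  (4,5): δ = 94.26°  ·
antipodal pairs: 7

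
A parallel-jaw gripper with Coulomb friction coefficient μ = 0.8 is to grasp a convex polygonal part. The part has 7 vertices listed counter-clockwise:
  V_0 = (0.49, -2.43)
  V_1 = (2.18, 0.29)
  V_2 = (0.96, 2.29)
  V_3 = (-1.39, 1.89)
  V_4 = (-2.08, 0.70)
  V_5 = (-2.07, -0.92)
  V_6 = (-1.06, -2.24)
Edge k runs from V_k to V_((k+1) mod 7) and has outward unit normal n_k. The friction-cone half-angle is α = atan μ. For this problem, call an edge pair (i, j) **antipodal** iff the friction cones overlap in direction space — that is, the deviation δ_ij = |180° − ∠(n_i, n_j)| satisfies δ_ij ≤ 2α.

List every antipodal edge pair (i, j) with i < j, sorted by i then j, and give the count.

count = 11; pairs: (0,2), (0,3), (0,4), (0,5), (1,3), (1,4), (1,5), (1,6), (2,5), (2,6), (3,6)

α = atan 0.8 = 38.66°;  2α = 77.32°
n_0 = (+0.8494, -0.5278)
n_1 = (+0.8537, +0.5208)
n_2 = (-0.1678, +0.9858)
n_3 = (-0.8651, +0.5016)
n_4 = (-1.0000, -0.0062)
n_5 = (-0.7942, -0.6077)
n_6 = (-0.1217, -0.9926)
  (0,1): δ = 116.76°  ·
  (0,2): δ = 48.49°  ✓
  (0,3): δ = 1.75°  ✓
  (0,4): δ = 32.21°  ✓
  (0,5): δ = 69.28°  ✓
  (0,6): δ = 114.87°  ·
  (1,2): δ = 111.72°  ·
  (1,3): δ = 61.49°  ✓
  (1,4): δ = 31.03°  ✓
  (1,5): δ = 6.04°  ✓
  (1,6): δ = 51.63°  ✓
  (2,3): δ = 129.77°  ·
  (2,4): δ = 99.31°  ·
  (2,5): δ = 62.24°  ✓
  (2,6): δ = 16.65°  ✓
  (3,4): δ = 149.54°  ·
  (3,5): δ = 112.47°  ·
  (3,6): δ = 66.88°  ✓
  (4,5): δ = 142.93°  ·
  (4,6): δ = 97.34°  ·
  (5,6): δ = 134.41°  ·
antipodal pairs: 11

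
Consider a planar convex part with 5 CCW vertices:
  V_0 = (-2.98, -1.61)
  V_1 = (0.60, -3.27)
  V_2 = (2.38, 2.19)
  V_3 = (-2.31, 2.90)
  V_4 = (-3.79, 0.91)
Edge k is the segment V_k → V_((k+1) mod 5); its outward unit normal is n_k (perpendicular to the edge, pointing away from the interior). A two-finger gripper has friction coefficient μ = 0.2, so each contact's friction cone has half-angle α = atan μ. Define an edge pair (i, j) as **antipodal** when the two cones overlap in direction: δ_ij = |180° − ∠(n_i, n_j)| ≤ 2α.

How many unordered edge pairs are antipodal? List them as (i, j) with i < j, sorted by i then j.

α = atan 0.2 = 11.31°;  2α = 22.62°
n_0 = (-0.4207, -0.9072)
n_1 = (+0.9508, -0.3100)
n_2 = (+0.1497, +0.9887)
n_3 = (-0.8024, +0.5968)
n_4 = (-0.9520, -0.3060)
  (0,1): δ = 83.18°  ·
  (0,2): δ = 16.27°  ✓
  (0,3): δ = 78.24°  ·
  (0,4): δ = 132.70°  ·
  (1,2): δ = 80.55°  ·
  (1,3): δ = 18.58°  ✓
  (1,4): δ = 35.88°  ·
  (2,3): δ = 118.03°  ·
  (2,4): δ = 63.57°  ·
  (3,4): δ = 125.54°  ·
antipodal pairs: 2

count = 2; pairs: (0,2), (1,3)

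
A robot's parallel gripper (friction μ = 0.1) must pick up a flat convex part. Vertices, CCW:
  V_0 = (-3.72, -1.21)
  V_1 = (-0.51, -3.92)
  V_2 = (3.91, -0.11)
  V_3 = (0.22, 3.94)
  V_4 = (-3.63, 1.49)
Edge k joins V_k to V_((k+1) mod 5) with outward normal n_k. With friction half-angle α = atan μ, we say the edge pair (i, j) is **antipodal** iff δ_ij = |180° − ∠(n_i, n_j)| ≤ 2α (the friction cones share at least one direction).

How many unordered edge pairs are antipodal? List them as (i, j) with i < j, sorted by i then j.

α = atan 0.1 = 5.71°;  2α = 11.42°
n_0 = (-0.6451, -0.7641)
n_1 = (+0.6529, -0.7574)
n_2 = (+0.7392, +0.6735)
n_3 = (-0.5369, +0.8437)
n_4 = (-0.9994, +0.0333)
  (0,1): δ = 99.07°  ·
  (0,2): δ = 7.49°  ✓
  (0,3): δ = 72.64°  ·
  (0,4): δ = 128.26°  ·
  (1,2): δ = 88.42°  ·
  (1,3): δ = 8.29°  ✓
  (1,4): δ = 47.33°  ·
  (2,3): δ = 99.87°  ·
  (2,4): δ = 44.25°  ·
  (3,4): δ = 124.38°  ·
antipodal pairs: 2

count = 2; pairs: (0,2), (1,3)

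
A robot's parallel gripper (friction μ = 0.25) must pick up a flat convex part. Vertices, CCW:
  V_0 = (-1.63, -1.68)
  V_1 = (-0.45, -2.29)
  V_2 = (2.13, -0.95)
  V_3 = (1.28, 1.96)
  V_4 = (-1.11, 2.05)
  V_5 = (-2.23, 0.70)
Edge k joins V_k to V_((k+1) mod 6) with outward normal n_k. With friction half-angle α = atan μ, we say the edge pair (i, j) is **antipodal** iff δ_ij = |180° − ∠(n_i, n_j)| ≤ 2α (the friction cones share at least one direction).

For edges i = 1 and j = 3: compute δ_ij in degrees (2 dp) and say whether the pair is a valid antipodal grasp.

δ = 29.60°, invalid

α = atan 0.25 = 14.04°;  2α = 28.07°
edge 1: e_1 = (+2.58, +1.34);  n_1 = (+0.4609, -0.8874)
edge 3: e_3 = (-2.39, +0.09);  n_3 = (+0.0376, +0.9993)
∠(n_1, n_3) = 150.40°
δ = |180° − 150.40°| = 29.60°
29.60° > 2α = 28.07°  →  invalid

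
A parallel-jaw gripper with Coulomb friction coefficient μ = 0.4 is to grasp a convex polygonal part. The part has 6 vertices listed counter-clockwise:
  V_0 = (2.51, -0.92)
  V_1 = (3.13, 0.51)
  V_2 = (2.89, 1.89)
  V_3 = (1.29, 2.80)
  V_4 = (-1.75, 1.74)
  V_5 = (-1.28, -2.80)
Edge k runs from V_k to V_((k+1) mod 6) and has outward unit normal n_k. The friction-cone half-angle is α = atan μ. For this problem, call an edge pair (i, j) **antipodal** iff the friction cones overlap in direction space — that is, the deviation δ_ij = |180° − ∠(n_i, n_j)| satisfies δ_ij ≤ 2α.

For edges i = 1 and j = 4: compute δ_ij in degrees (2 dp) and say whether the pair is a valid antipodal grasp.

δ = 3.96°, valid

α = atan 0.4 = 21.80°;  2α = 43.60°
edge 1: e_1 = (-0.24, +1.38);  n_1 = (+0.9852, +0.1713)
edge 4: e_4 = (+0.47, -4.54);  n_4 = (-0.9947, -0.1030)
∠(n_1, n_4) = 176.04°
δ = |180° − 176.04°| = 3.96°
3.96° ≤ 2α = 43.60°  →  valid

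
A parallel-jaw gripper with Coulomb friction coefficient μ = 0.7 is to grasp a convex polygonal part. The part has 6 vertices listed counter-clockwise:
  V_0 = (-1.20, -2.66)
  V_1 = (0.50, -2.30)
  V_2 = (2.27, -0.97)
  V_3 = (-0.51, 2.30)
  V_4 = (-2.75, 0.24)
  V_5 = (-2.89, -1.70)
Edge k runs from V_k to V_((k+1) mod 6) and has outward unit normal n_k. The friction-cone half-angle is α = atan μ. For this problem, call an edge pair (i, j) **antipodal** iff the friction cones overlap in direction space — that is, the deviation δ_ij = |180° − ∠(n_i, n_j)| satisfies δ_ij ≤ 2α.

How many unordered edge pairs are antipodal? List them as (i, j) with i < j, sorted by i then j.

α = atan 0.7 = 34.99°;  2α = 69.98°
n_0 = (+0.2072, -0.9783)
n_1 = (+0.6007, -0.7995)
n_2 = (+0.7619, +0.6477)
n_3 = (-0.6769, +0.7361)
n_4 = (-0.9974, +0.0720)
n_5 = (-0.4939, -0.8695)
  (0,1): δ = 155.03°  ·
  (0,2): δ = 61.59°  ✓
  (0,3): δ = 30.65°  ✓
  (0,4): δ = 73.92°  ·
  (0,5): δ = 138.44°  ·
  (1,2): δ = 86.55°  ·
  (1,3): δ = 5.68°  ✓
  (1,4): δ = 48.95°  ✓
  (1,5): δ = 113.48°  ·
  (2,3): δ = 87.77°  ·
  (2,4): δ = 44.50°  ✓
  (2,5): δ = 20.03°  ✓
  (3,4): δ = 136.73°  ·
  (3,5): δ = 72.20°  ·
  (4,5): δ = 115.47°  ·
antipodal pairs: 6

count = 6; pairs: (0,2), (0,3), (1,3), (1,4), (2,4), (2,5)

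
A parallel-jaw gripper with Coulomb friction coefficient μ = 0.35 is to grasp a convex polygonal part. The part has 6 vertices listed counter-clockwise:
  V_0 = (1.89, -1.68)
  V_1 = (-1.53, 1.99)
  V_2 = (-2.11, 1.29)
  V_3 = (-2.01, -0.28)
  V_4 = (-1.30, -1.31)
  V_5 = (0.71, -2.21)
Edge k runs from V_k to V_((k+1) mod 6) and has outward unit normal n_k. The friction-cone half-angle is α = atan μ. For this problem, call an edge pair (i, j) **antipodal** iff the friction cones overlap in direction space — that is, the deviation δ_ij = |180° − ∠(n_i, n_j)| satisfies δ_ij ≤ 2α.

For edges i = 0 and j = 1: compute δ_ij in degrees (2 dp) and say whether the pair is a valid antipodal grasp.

α = atan 0.35 = 19.29°;  2α = 38.58°
edge 0: e_0 = (-3.42, +3.67);  n_0 = (+0.7316, +0.6817)
edge 1: e_1 = (-0.58, -0.70);  n_1 = (-0.7700, +0.6380)
∠(n_0, n_1) = 97.38°
δ = |180° − 97.38°| = 82.62°
82.62° > 2α = 38.58°  →  invalid

δ = 82.62°, invalid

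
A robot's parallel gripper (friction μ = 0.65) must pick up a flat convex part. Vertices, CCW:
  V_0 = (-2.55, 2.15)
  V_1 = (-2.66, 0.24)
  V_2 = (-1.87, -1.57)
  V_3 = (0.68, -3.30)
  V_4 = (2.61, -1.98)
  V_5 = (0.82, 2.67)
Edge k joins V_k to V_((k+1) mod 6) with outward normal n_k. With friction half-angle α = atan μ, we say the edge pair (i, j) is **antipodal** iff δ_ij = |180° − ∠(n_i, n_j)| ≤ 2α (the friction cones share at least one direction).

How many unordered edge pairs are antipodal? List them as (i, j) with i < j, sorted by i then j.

α = atan 0.65 = 33.02°;  2α = 66.05°
n_0 = (-0.9983, +0.0575)
n_1 = (-0.9165, -0.4000)
n_2 = (-0.5614, -0.8275)
n_3 = (+0.5645, -0.8254)
n_4 = (+0.9332, +0.3592)
n_5 = (-0.1525, +0.9883)
  (0,1): δ = 153.12°  ·
  (0,2): δ = 120.86°  ·
  (0,3): δ = 52.33°  ✓
  (0,4): δ = 24.35°  ✓
  (0,5): δ = 102.07°  ·
  (1,2): δ = 147.73°  ·
  (1,3): δ = 79.21°  ·
  (1,4): δ = 2.53°  ✓
  (1,5): δ = 75.19°  ·
  (2,3): δ = 111.48°  ·
  (2,4): δ = 34.79°  ✓
  (2,5): δ = 42.93°  ✓
  (3,4): δ = 103.32°  ·
  (3,5): δ = 25.60°  ✓
  (4,5): δ = 102.28°  ·
antipodal pairs: 6

count = 6; pairs: (0,3), (0,4), (1,4), (2,4), (2,5), (3,5)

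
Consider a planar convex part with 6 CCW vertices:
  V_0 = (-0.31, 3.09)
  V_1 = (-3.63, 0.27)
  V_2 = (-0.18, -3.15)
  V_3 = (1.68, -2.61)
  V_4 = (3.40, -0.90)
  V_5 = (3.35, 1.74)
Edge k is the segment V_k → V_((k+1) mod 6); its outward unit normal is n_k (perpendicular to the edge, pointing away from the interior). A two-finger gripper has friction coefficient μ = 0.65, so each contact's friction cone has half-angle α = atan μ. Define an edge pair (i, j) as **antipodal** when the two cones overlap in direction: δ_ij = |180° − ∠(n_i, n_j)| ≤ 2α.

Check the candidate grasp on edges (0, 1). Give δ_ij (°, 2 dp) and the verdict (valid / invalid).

δ = 85.09°, invalid

α = atan 0.65 = 33.02°;  2α = 66.05°
edge 0: e_0 = (-3.32, -2.82);  n_0 = (-0.6474, +0.7622)
edge 1: e_1 = (+3.45, -3.42);  n_1 = (-0.7040, -0.7102)
∠(n_0, n_1) = 94.91°
δ = |180° − 94.91°| = 85.09°
85.09° > 2α = 66.05°  →  invalid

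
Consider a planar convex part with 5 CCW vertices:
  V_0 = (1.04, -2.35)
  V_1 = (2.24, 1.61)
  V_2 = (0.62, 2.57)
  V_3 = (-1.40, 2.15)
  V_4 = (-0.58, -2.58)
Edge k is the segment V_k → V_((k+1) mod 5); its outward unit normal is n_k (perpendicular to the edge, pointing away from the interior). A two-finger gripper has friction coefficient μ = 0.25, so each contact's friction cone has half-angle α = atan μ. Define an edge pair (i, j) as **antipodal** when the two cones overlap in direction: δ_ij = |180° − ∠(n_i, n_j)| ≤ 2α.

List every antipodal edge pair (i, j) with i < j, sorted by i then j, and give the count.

α = atan 0.25 = 14.04°;  2α = 28.07°
n_0 = (+0.9570, -0.2900)
n_1 = (+0.5098, +0.8603)
n_2 = (-0.2036, +0.9791)
n_3 = (-0.9853, -0.1708)
n_4 = (+0.1406, -0.9901)
  (0,1): δ = 103.79°  ·
  (0,2): δ = 61.40°  ·
  (0,3): δ = 26.69°  ✓
  (0,4): δ = 114.94°  ·
  (1,2): δ = 137.60°  ·
  (1,3): δ = 49.51°  ·
  (1,4): δ = 38.73°  ·
  (2,3): δ = 91.91°  ·
  (2,4): δ = 3.67°  ✓
  (3,4): δ = 91.75°  ·
antipodal pairs: 2

count = 2; pairs: (0,3), (2,4)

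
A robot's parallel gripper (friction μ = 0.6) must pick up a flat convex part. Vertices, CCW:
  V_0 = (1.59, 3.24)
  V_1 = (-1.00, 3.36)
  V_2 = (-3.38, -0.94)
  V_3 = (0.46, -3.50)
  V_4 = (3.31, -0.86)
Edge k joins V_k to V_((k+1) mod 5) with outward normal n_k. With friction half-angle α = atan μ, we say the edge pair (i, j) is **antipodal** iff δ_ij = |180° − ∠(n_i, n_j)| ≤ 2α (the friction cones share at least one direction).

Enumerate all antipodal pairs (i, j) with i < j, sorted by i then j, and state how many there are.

count = 5; pairs: (0,2), (0,3), (1,3), (1,4), (2,4)

α = atan 0.6 = 30.96°;  2α = 61.93°
n_0 = (+0.0463, +0.9989)
n_1 = (-0.8749, +0.4843)
n_2 = (-0.5547, -0.8321)
n_3 = (+0.6796, -0.7336)
n_4 = (+0.9221, +0.3869)
  (0,1): δ = 116.31°  ·
  (0,2): δ = 31.04°  ✓
  (0,3): δ = 45.46°  ✓
  (0,4): δ = 115.41°  ·
  (1,2): δ = 94.73°  ·
  (1,3): δ = 18.23°  ✓
  (1,4): δ = 51.72°  ✓
  (2,3): δ = 103.50°  ·
  (2,4): δ = 33.55°  ✓
  (3,4): δ = 110.05°  ·
antipodal pairs: 5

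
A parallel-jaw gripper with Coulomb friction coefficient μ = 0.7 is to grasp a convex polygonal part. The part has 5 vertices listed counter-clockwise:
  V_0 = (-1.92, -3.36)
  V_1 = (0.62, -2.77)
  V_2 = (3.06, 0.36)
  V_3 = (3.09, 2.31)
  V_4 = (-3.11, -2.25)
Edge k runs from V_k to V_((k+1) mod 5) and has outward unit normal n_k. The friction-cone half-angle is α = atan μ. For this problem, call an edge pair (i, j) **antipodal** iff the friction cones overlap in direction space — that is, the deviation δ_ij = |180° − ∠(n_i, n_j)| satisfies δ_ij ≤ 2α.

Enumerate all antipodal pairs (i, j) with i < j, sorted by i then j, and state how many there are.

α = atan 0.7 = 34.99°;  2α = 69.98°
n_0 = (+0.2263, -0.9741)
n_1 = (+0.7887, -0.6148)
n_2 = (+0.9999, -0.0154)
n_3 = (-0.5925, +0.8056)
n_4 = (-0.6821, -0.7313)
  (0,1): δ = 141.02°  ·
  (0,2): δ = 103.96°  ·
  (0,3): δ = 23.26°  ✓
  (0,4): δ = 123.92°  ·
  (1,2): δ = 142.94°  ·
  (1,3): δ = 15.73°  ✓
  (1,4): δ = 84.93°  ·
  (2,3): δ = 52.78°  ✓
  (2,4): δ = 47.87°  ✓
  (3,4): δ = 79.34°  ·
antipodal pairs: 4

count = 4; pairs: (0,3), (1,3), (2,3), (2,4)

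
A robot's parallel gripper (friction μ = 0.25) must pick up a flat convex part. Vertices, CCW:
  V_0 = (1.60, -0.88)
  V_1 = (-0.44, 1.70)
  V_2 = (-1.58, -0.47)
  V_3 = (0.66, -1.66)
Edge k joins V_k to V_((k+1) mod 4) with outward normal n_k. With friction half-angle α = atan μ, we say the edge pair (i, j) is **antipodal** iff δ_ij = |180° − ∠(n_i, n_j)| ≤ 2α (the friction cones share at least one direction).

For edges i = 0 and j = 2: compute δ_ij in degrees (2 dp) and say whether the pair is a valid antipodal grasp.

δ = 23.69°, valid

α = atan 0.25 = 14.04°;  2α = 28.07°
edge 0: e_0 = (-2.04, +2.58);  n_0 = (+0.7844, +0.6202)
edge 2: e_2 = (+2.24, -1.19);  n_2 = (-0.4692, -0.8831)
∠(n_0, n_2) = 156.31°
δ = |180° − 156.31°| = 23.69°
23.69° ≤ 2α = 28.07°  →  valid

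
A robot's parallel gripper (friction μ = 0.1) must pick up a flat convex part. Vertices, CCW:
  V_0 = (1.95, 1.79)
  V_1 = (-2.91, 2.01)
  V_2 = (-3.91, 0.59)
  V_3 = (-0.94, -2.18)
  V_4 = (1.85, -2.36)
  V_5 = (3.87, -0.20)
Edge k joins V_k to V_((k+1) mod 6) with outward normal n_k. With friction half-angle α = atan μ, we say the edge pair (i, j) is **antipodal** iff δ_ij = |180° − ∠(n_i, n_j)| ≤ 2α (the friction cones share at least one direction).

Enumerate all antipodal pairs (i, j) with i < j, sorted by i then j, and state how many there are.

count = 3; pairs: (0,3), (1,4), (2,5)

α = atan 0.1 = 5.71°;  2α = 11.42°
n_0 = (+0.0452, +0.9990)
n_1 = (-0.8176, +0.5758)
n_2 = (-0.6821, -0.7313)
n_3 = (-0.0644, -0.9979)
n_4 = (+0.7304, -0.6830)
n_5 = (+0.7197, +0.6943)
  (0,1): δ = 122.56°  ·
  (0,2): δ = 40.41°  ·
  (0,3): δ = 1.10°  ✓
  (0,4): δ = 49.51°  ·
  (0,5): δ = 136.57°  ·
  (1,2): δ = 97.85°  ·
  (1,3): δ = 58.54°  ·
  (1,4): δ = 7.93°  ✓
  (1,5): δ = 79.13°  ·
  (2,3): δ = 140.69°  ·
  (2,4): δ = 90.08°  ·
  (2,5): δ = 3.02°  ✓
  (3,4): δ = 129.39°  ·
  (3,5): δ = 42.33°  ·
  (4,5): δ = 92.94°  ·
antipodal pairs: 3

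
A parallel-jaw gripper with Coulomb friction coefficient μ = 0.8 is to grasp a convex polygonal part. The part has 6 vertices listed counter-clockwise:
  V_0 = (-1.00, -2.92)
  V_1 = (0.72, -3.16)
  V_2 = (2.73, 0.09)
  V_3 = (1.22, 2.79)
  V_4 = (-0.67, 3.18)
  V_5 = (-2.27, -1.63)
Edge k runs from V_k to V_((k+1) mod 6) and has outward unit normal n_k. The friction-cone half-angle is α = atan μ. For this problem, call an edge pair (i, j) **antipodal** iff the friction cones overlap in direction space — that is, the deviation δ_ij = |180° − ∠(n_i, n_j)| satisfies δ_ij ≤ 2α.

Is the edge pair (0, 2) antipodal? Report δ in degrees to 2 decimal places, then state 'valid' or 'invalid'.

α = atan 0.8 = 38.66°;  2α = 77.32°
edge 0: e_0 = (+1.72, -0.24);  n_0 = (-0.1382, -0.9904)
edge 2: e_2 = (-1.51, +2.70);  n_2 = (+0.8728, +0.4881)
∠(n_0, n_2) = 127.16°
δ = |180° − 127.16°| = 52.84°
52.84° ≤ 2α = 77.32°  →  valid

δ = 52.84°, valid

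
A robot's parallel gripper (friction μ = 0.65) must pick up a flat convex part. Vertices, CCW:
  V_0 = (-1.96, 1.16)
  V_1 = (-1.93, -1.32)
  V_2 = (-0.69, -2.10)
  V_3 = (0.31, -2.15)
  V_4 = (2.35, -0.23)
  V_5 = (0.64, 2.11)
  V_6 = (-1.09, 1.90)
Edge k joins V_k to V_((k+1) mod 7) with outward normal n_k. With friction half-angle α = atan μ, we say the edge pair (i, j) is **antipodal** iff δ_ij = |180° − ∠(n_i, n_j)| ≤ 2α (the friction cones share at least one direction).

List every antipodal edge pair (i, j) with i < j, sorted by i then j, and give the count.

α = atan 0.65 = 33.02°;  2α = 66.05°
n_0 = (-0.9999, -0.0121)
n_1 = (-0.5325, -0.8465)
n_2 = (-0.0499, -0.9988)
n_3 = (+0.6854, -0.7282)
n_4 = (+0.8074, +0.5900)
n_5 = (-0.1205, +0.9927)
n_6 = (-0.6479, +0.7617)
  (0,1): δ = 122.86°  ·
  (0,2): δ = 93.56°  ·
  (0,3): δ = 47.43°  ✓
  (0,4): δ = 35.47°  ✓
  (0,5): δ = 96.23°  ·
  (0,6): δ = 129.69°  ·
  (1,2): δ = 150.69°  ·
  (1,3): δ = 104.56°  ·
  (1,4): δ = 21.67°  ✓
  (1,5): δ = 39.09°  ✓
  (1,6): δ = 72.55°  ·
  (2,3): δ = 133.87°  ·
  (2,4): δ = 50.98°  ✓
  (2,5): δ = 9.78°  ✓
  (2,6): δ = 43.25°  ✓
  (3,4): δ = 97.11°  ·
  (3,5): δ = 36.34°  ✓
  (3,6): δ = 2.88°  ✓
  (4,5): δ = 119.24°  ·
  (4,6): δ = 85.77°  ·
  (5,6): δ = 146.54°  ·
antipodal pairs: 9

count = 9; pairs: (0,3), (0,4), (1,4), (1,5), (2,4), (2,5), (2,6), (3,5), (3,6)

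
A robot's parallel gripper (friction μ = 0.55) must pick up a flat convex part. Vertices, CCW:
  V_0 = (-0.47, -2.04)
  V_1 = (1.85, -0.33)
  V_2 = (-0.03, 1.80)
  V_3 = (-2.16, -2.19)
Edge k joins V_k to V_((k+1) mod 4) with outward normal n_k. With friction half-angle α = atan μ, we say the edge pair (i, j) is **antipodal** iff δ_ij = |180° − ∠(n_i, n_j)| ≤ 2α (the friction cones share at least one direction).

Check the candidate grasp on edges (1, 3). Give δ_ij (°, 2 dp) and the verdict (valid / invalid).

δ = 53.64°, valid

α = atan 0.55 = 28.81°;  2α = 57.62°
edge 1: e_1 = (-1.88, +2.13);  n_1 = (+0.7497, +0.6617)
edge 3: e_3 = (+1.69, +0.15);  n_3 = (+0.0884, -0.9961)
∠(n_1, n_3) = 126.36°
δ = |180° − 126.36°| = 53.64°
53.64° ≤ 2α = 57.62°  →  valid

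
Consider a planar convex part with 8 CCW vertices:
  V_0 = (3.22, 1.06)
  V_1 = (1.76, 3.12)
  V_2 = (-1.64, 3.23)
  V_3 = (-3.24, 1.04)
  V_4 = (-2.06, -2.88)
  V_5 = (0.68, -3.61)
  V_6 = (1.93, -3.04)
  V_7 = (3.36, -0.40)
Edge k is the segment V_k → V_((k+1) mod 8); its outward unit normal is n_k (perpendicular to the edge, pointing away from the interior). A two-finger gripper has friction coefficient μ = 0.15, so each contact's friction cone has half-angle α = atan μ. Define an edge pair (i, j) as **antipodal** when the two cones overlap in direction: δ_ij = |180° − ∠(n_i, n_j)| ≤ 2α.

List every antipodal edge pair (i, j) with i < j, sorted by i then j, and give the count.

count = 3; pairs: (1,4), (2,6), (3,7)

α = atan 0.15 = 8.53°;  2α = 17.06°
n_0 = (+0.8159, +0.5782)
n_1 = (+0.0323, +0.9995)
n_2 = (-0.8075, +0.5899)
n_3 = (-0.9576, -0.2882)
n_4 = (-0.2574, -0.9663)
n_5 = (+0.4149, -0.9099)
n_6 = (+0.8793, -0.4763)
n_7 = (+0.9954, +0.0955)
  (0,1): δ = 127.18°  ·
  (0,2): δ = 71.48°  ·
  (0,3): δ = 18.57°  ·
  (0,4): δ = 39.75°  ·
  (0,5): δ = 79.19°  ·
  (0,6): δ = 116.23°  ·
  (0,7): δ = 150.15°  ·
  (1,2): δ = 124.30°  ·
  (1,3): δ = 71.39°  ·
  (1,4): δ = 13.07°  ✓
  (1,5): δ = 26.37°  ·
  (1,6): δ = 63.41°  ·
  (1,7): δ = 97.33°  ·
  (2,3): δ = 127.10°  ·
  (2,4): δ = 68.77°  ·
  (2,5): δ = 29.34°  ·
  (2,6): δ = 7.71°  ✓
  (2,7): δ = 41.63°  ·
  (3,4): δ = 121.67°  ·
  (3,5): δ = 82.24°  ·
  (3,6): δ = 45.20°  ·
  (3,7): δ = 11.28°  ✓
  (4,5): δ = 140.57°  ·
  (4,6): δ = 103.52°  ·
  (4,7): δ = 69.60°  ·
  (5,6): δ = 142.96°  ·
  (5,7): δ = 109.04°  ·
  (6,7): δ = 146.08°  ·
antipodal pairs: 3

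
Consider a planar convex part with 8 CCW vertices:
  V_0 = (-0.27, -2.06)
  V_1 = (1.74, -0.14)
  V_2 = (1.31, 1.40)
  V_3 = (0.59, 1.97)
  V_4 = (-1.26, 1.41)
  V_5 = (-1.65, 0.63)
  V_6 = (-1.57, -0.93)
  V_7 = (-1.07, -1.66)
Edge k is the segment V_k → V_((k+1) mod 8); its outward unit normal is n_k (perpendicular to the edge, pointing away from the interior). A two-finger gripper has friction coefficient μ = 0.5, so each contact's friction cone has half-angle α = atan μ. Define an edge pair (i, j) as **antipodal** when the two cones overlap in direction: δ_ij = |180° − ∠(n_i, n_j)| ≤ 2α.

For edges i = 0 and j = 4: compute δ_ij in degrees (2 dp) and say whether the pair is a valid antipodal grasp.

α = atan 0.5 = 26.57°;  2α = 53.13°
edge 0: e_0 = (+2.01, +1.92);  n_0 = (+0.6907, -0.7231)
edge 4: e_4 = (-0.39, -0.78);  n_4 = (-0.8944, +0.4472)
∠(n_0, n_4) = 160.25°
δ = |180° − 160.25°| = 19.75°
19.75° ≤ 2α = 53.13°  →  valid

δ = 19.75°, valid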